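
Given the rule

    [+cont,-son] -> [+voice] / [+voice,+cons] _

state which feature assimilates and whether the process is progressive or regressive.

The structural change is [+voice], and the conditioning segment [+voice,+cons] (a voiced consonant) is itself voiced, so the target comes to share the voicing of its neighbour — voicing assimilation.
Since the environment is written before the underscore, the trigger precedes the target; the direction is progressive.

progressive voicing assimilation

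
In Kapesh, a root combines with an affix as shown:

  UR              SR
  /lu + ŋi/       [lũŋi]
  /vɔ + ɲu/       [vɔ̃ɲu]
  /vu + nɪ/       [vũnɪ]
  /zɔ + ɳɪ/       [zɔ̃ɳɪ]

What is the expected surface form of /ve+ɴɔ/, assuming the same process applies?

The data show regressive nasality assimilation (vowel nasalisation): /u/ → [ũ] before /ŋ/; /ɔ/ → [ɔ̃] before /ɲ/; /u/ → [ũ] before /n/; /ɔ/ → [ɔ̃] before /ɳ/ — a vowel is nasalised by an immediately following nasal consonant.
The vowel /e/ is adjacent to the following nasal /ɴ/, so it acquires [+nasal] and surfaces as [ẽ].

[vẽɴɔ]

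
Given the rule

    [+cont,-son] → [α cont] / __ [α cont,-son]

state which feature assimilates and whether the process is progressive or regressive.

The shared variable α links the value of [cont] on the target to that of the neighbouring obstruent. [cont] distinguishes stops from fricatives — a manner-of-articulation feature — so this is manner assimilation.
The conditioning segment sits to the right of the focus bar, meaning the trigger follows the segment that changes — regressive assimilation.

regressive manner assimilation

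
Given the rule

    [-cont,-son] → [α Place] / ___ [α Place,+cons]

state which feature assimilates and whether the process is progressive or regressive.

regressive place assimilation

The rule copies the place features (abbreviated [Place]) from the environment onto the target, so the assimilating feature is place.
The conditioning segment sits to the right of the focus bar, meaning the trigger follows the segment that changes — regressive assimilation.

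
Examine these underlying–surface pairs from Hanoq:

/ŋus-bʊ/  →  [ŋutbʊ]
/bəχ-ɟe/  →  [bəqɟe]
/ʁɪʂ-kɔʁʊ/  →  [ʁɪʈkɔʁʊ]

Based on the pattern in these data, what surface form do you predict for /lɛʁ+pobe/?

The data show regressive manner assimilation: /s/ → [t] before /b/; /χ/ → [q] before /ɟ/; /ʂ/ → [ʈ] before /k/. In each pair only manner changes, matching the following consonant, while place and voice stay constant.
/ʁ/ is a voiced uvular fricative. The following trigger /p/ is a stop, so /ʁ/ must become a stop as well.
A voiced uvular stop is [ɢ], so the surface segment is [ɢ].

[lɛɢpobe]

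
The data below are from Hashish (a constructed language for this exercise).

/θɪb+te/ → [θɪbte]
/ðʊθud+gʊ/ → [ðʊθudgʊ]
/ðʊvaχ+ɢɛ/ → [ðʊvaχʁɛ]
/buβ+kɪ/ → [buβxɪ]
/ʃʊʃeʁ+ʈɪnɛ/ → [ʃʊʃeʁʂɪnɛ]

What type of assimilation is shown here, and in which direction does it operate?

progressive manner assimilation

Underlying /ɢ/ is realised as [ʁ] next to /χ/; /χ/ itself does not change.
/ɢ/ is a stop while /χ/ is a fricative; the output [ʁ] is a fricative, matching the trigger — so the feature that spreads is manner.
Place and voice are unchanged, so the assimilation is partial, not total.
The same holds elsewhere in the data: /k/ → [x] after /β/ (stop → fricative, matching a fricative); /ʈ/ → [ʂ] after /ʁ/ (stop → fricative, matching a fricative) — only manner changes, and always toward the preceding segment.
Nothing changes in [θɪbte], [ðʊθudgʊ]: there the adjacent consonants already agree in manner (/t/ and /b/ are both stops; /g/ and /d/ are both stops), so these forms are consistent with the same rule.
Since the segment that changes follows the conditioning segment, the assimilation is progressive.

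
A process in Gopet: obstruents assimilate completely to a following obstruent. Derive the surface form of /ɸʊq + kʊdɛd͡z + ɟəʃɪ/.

[ɸʊkkʊdɛɟɟəʃɪ]

/q/ is the segment targeted by the rule; it sits immediately before /k/, so it assimilates completely and surfaces as [k].
The same rule applies at the second boundary: /d͡z/ → [ɟ] next to /ɟ/.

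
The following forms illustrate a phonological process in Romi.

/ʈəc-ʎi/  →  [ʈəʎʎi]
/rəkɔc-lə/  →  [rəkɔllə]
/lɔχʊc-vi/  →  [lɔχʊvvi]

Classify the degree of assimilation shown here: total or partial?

Underlying /c/ is realised as [ʎ] next to /ʎ/; /ʎ/ itself does not change.
The output [ʎ] is identical to the trigger /ʎ/ — every feature (place, manner, voicing) has been copied — so this is total assimilation.
The remaining alternations confirm this: /c/ → [l] before /l/; /c/ → [v] before /v/ — in each case the output is a copy of the following consonant.

total assimilation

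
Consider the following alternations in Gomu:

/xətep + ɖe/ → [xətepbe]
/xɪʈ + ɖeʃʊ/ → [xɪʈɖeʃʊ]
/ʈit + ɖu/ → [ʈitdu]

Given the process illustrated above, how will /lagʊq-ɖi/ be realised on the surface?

The data show progressive place assimilation: /ɖ/ → [b] after /p/; /ɖ/ → [d] after /t/. In each pair only place changes, matching the preceding consonant, while manner and voice stay constant.
Nothing changes in [xɪʈɖeʃʊ]: there the adjacent consonants already agree in place (/ɖ/ and /ʈ/ are both retroflex), so this form is consistent with the same rule.
The rule targets /ɖ/ (voiced retroflex stop), which sits after the trigger /q/ (uvular).
The voiced uvular stop is [ɢ], so /ɖ/ → [ɢ].

[lagʊqɢi]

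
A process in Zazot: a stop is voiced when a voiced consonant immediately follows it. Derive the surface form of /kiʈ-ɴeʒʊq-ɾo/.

/ʈ/ is a voiceless retroflex stop. The following trigger /ɴ/ is voiced, so /ʈ/ must become voiced as well.
The voiced retroflex stop is [ɖ], so /ʈ/ → [ɖ].
The same rule applies at the second boundary: /q/ → [ɢ] next to /ɾ/.

[kiɖɴeʒʊɢɾo]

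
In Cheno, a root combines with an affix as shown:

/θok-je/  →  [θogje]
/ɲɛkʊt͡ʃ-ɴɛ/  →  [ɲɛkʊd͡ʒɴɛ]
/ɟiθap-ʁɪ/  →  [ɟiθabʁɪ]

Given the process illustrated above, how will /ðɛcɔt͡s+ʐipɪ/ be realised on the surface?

[ðɛcɔd͡zʐipɪ]

The data show regressive voicing assimilation: /k/ → [g] before /j/; /t͡ʃ/ → [d͡ʒ] before /ɴ/; /p/ → [b] before /ʁ/. In each pair only voicing changes, matching the following consonant, while place and manner stay constant.
The rule targets /t͡s/ (voiceless alveolar affricate), which sits before the trigger /ʐ/ (voiced).
Changing only its voicing to voiced gives [d͡z] — the voiced alveolar affricate.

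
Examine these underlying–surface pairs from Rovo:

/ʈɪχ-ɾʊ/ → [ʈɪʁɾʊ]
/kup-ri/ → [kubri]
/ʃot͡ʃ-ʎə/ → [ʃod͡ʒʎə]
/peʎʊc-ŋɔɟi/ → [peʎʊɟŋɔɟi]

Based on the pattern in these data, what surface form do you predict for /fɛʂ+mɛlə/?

The data show regressive voicing assimilation: /χ/ → [ʁ] before /ɾ/; /p/ → [b] before /r/; /t͡ʃ/ → [d͡ʒ] before /ʎ/; /c/ → [ɟ] before /ŋ/. In each pair only voicing changes, matching the following consonant, while place and manner stay constant.
The rule targets /ʂ/ (voiceless retroflex fricative), which sits before the trigger /m/ (voiced).
Changing only its voicing to voiced gives [ʐ] — the voiced retroflex fricative.

[fɛʐmɛlə]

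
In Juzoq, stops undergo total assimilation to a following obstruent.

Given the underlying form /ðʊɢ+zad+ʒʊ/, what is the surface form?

/ɢ/ is the segment targeted by the rule; it sits immediately before /z/, so it assimilates completely and surfaces as [z].
At the second juncture, /d/ likewise becomes [ʒ] adjacent to /ʒ/.

[ðʊzzaʒʒʊ]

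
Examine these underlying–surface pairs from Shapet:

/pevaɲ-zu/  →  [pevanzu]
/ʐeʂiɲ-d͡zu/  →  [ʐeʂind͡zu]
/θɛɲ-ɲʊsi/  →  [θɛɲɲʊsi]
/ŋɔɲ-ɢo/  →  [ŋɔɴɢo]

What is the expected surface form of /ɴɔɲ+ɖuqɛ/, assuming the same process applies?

The data show regressive place assimilation: /ɲ/ → [n] before /z/; /ɲ/ → [n] before /d͡z/; /ɲ/ → [ɴ] before /ɢ/. In each pair only place changes, matching the following consonant, while manner and voice stay constant.
No alternation appears in [θɛɲɲʊsi]: there the adjacent consonants already agree in place (/ɲ/ and /ɲ/ are both palatal), so this form is consistent with the same rule.
The rule targets /ɲ/ (voiced palatal nasal), which sits before the trigger /ɖ/ (retroflex).
The voiced retroflex nasal is [ɳ], so /ɲ/ → [ɳ].

[ɴɔɳɖuqɛ]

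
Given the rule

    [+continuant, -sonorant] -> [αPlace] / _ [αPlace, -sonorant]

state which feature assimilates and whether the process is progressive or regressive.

The shared variable α links the value of the place features (abbreviated [Place]) on the target to the same value on the neighbouring segment, so place is the feature that assimilates.
The conditioning segment sits to the right of the focus bar, meaning the trigger follows the segment that changes — regressive assimilation.

regressive place assimilation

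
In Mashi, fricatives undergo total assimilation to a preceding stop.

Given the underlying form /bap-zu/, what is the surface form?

/z/ is the segment targeted by the rule; it sits immediately after /p/, so it assimilates completely and surfaces as [p].

[bappu]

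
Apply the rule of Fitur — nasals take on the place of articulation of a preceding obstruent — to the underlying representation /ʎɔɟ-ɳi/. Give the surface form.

/ɳ/ is a voiced retroflex nasal. The preceding trigger /ɟ/ is palatal, so /ɳ/ must become palatal as well.
The voiced palatal nasal is [ɲ], so /ɳ/ → [ɲ].

[ʎɔɟɲi]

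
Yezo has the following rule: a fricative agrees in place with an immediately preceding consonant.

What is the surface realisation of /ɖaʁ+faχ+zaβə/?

[ɖaʁχaχʁaβə]

/f/ is a voiceless labiodental fricative. The preceding trigger /ʁ/ is uvular, so /f/ must become uvular as well.
Changing only its place to uvular gives [χ] — the voiceless uvular fricative.
At the second juncture, /z/ likewise becomes [ʁ] adjacent to /χ/.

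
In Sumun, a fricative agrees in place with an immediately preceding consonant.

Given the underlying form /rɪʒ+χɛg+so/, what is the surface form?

[rɪʒʃɛgxo]

/χ/ is a voiceless uvular fricative. The preceding trigger /ʒ/ is postalveolar, so /χ/ must become postalveolar as well.
A voiceless postalveolar fricative is [ʃ], so the surface segment is [ʃ].
At the second juncture, /s/ likewise becomes [x] adjacent to /g/.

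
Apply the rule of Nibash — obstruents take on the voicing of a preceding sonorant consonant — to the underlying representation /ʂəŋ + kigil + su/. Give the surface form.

/k/ is a voiceless velar stop. The preceding trigger /ŋ/ is voiced, so /k/ must become voiced as well.
Changing only its voicing to voiced gives [g] — the voiced velar stop.
The same rule applies at the second boundary: /s/ → [z] next to /l/.

[ʂəŋgigilzu]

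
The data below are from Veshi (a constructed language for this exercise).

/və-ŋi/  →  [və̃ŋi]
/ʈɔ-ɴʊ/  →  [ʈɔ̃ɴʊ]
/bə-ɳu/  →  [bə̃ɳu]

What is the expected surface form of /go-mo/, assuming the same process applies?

The data show regressive nasality assimilation (vowel nasalisation): /ə/ → [ə̃] before /ŋ/; /ɔ/ → [ɔ̃] before /ɴ/; /ə/ → [ə̃] before /ɳ/ — a vowel is nasalised by an immediately following nasal consonant.
/o/ sits next to the nasal /m/ and is therefore nasalised to [õ].

[gõmo]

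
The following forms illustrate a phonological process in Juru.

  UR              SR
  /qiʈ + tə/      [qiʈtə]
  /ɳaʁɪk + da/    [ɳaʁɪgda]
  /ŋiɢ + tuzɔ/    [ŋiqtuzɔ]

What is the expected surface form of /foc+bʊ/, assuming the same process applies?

[foɟbʊ]

The data show regressive voicing assimilation: /k/ → [g] before /d/; /ɢ/ → [q] before /t/. In each pair only voicing changes, matching the following consonant, while place and manner stay constant.
Nothing changes in [qiʈtə]: there the adjacent consonants already agree in voicing (/ʈ/ and /t/ are both voiceless), so this form is consistent with the same rule.
/c/ is a voiceless palatal stop. The following trigger /b/ is voiced, so /c/ must become voiced as well.
Changing only its voicing to voiced gives [ɟ] — the voiced palatal stop.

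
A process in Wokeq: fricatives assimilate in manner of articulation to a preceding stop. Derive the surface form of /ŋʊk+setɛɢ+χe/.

[ŋʊktetɛɢqe]

/s/ is a voiceless alveolar fricative. The preceding trigger /k/ is a stop, so /s/ must become a stop as well.
A voiceless alveolar stop is [t], so the surface segment is [t].
The same rule applies at the second boundary: /χ/ → [q] next to /ɢ/.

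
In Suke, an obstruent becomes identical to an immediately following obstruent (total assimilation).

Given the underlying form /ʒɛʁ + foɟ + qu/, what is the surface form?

/ʁ/ is the segment targeted by the rule; it sits immediately before /f/, so it assimilates completely and surfaces as [f].
The same rule applies at the second boundary: /ɟ/ → [q] next to /q/.

[ʒɛffoqqu]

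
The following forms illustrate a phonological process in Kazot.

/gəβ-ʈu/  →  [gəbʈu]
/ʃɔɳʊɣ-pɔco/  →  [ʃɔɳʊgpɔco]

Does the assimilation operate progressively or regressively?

regressive

The segment that alternates is /β/, which surfaces as [b] when adjacent to /ʈ/.
The change fricative → stop matches the manner of the following /ʈ/, identifying this as manner assimilation.
The other alternating form patterns the same way: /ɣ/ → [g] before /p/ (fricative → stop, matching a stop) — only manner changes, and always toward the following segment.
Since the segment that changes precedes the conditioning segment, the assimilation is regressive.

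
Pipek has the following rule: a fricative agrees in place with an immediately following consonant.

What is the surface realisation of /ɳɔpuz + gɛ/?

The rule targets /z/ (voiced alveolar fricative), which sits before the trigger /g/ (velar).
Changing only its place to velar gives [ɣ] — the voiced velar fricative.

[ɳɔpuɣgɛ]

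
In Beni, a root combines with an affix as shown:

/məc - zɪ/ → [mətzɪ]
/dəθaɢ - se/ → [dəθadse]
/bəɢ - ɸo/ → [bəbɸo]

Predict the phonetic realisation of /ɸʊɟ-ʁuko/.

The data show regressive place assimilation: /c/ → [t] before /z/; /ɢ/ → [d] before /s/; /ɢ/ → [b] before /ɸ/. In each pair only place changes, matching the following consonant, while manner and voice stay constant.
/ɟ/ is a voiced palatal stop. The following trigger /ʁ/ is uvular, so /ɟ/ must become uvular as well.
A voiced uvular stop is [ɢ], so the surface segment is [ɢ].

[ɸʊɢʁuko]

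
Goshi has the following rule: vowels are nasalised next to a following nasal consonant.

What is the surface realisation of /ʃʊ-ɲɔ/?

The vowel /ʊ/ is adjacent to the following nasal /ɲ/, so it acquires [+nasal] and surfaces as [ʊ̃].

[ʃʊ̃ɲɔ]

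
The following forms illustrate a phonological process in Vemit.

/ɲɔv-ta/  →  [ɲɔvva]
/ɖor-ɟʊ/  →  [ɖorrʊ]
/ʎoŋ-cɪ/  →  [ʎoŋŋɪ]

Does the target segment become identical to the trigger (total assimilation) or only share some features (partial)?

total assimilation

Underlying /t/ is realised as [v] next to /v/; /v/ itself does not change.
The output [v] is identical to the trigger /v/ — every feature (place, manner, voicing) has been copied — so this is total assimilation.
The other forms behave the same way: /ɟ/ → [r] after /r/; /c/ → [ŋ] after /ŋ/ — in each case the output is a copy of the preceding consonant.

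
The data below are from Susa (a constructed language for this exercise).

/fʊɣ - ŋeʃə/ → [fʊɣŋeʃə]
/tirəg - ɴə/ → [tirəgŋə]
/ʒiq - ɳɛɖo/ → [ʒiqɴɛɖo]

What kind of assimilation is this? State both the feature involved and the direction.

progressive place assimilation

Comparing underlying and surface forms, /ɴ/ → [ŋ] is the alternation; the neighbouring /g/ is constant.
/ɴ/ is uvular while /g/ is velar; the output [ŋ] is velar, matching the trigger — so the feature that spreads is place.
Manner and voice are unchanged, so the assimilation is partial, not total.
The other alternating form patterns the same way: /ɳ/ → [ɴ] after /q/ (retroflex → uvular, matching uvular) — only place changes, and always toward the preceding segment.
Nothing changes in [fʊɣŋeʃə]: there the adjacent consonants already agree in place (/ŋ/ and /ɣ/ are both velar), so this form is consistent with the same rule.
The trigger is the preceding segment, so the direction is progressive (perseverative).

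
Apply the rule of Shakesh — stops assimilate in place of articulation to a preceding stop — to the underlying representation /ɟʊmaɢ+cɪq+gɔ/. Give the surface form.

[ɟʊmaɢqɪqɢɔ]

The rule targets /c/ (voiceless palatal stop), which sits after the trigger /ɢ/ (uvular).
Changing only its place to uvular gives [q] — the voiceless uvular stop.
At the second juncture, /g/ likewise becomes [ɢ] adjacent to /q/.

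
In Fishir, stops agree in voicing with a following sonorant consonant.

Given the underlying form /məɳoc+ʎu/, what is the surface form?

[məɳoɟʎu]

The rule targets /c/ (voiceless palatal stop), which sits before the trigger /ʎ/ (voiced).
The voiced palatal stop is [ɟ], so /c/ → [ɟ].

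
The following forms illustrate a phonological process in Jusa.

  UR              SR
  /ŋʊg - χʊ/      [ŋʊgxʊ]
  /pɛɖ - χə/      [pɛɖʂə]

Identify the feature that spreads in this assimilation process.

Underlying /χ/ is realised as [x] next to /g/; /g/ itself does not change.
The change uvular → velar matches the place of the preceding /g/, identifying this as place assimilation.
The same holds elsewhere in the data: /χ/ → [ʂ] after /ɖ/ (uvular → retroflex, matching retroflex) — only place changes, and always toward the preceding segment.

place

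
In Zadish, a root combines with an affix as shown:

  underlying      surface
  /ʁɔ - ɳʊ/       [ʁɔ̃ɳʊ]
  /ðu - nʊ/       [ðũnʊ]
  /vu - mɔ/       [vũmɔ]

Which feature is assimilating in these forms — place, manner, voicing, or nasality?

nasality

The vowel /ɔ/ surfaces as nasalised [ɔ̃] next to the following nasal /ɳ/ — it has acquired the [+nasal] feature of its neighbour.
The other forms show the same pattern: /u/ → [ũ] before /n/; /u/ → [ũ] before /m/ — each time a vowel is nasalised next to a following nasal.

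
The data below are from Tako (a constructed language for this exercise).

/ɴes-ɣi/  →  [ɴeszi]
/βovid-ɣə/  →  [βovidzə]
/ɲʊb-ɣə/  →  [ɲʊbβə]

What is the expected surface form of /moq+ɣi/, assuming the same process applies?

[moqʁi]

The data show progressive place assimilation: /ɣ/ → [z] after /s/; /ɣ/ → [z] after /d/; /ɣ/ → [β] after /b/. In each pair only place changes, matching the preceding consonant, while manner and voice stay constant.
The rule targets /ɣ/ (voiced velar fricative), which sits after the trigger /q/ (uvular).
Changing only its place to uvular gives [ʁ] — the voiced uvular fricative.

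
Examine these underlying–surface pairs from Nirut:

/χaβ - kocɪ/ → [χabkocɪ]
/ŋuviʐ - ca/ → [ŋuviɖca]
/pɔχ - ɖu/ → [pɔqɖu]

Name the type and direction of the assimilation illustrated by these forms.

The segment that alternates is /β/, which surfaces as [b] when adjacent to /k/.
The change fricative → stop matches the manner of the following /k/, identifying this as manner assimilation.
Place and voice are unchanged, so the assimilation is partial, not total.
The same holds elsewhere in the data: /ʐ/ → [ɖ] before /c/ (fricative → stop, matching a stop); /χ/ → [q] before /ɖ/ (fricative → stop, matching a stop) — only manner changes, and always toward the following segment.
The trigger is the following segment, so the direction is regressive (anticipatory).

regressive manner assimilation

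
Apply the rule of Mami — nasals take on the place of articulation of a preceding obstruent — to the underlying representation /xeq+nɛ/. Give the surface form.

The rule targets /n/ (voiced alveolar nasal), which sits after the trigger /q/ (uvular).
The voiced uvular nasal is [ɴ], so /n/ → [ɴ].

[xeqɴɛ]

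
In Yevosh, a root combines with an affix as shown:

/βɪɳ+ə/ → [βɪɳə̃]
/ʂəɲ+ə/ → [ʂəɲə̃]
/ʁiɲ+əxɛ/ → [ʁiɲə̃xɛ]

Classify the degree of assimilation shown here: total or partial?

partial assimilation

The vowel /ə/ surfaces as nasalised [ə̃] next to the preceding nasal /ɳ/ — it has acquired the [+nasal] feature of its neighbour.
The other form shows the same pattern: /ə/ → [ə̃] after /ɲ/ — each time a vowel is nasalised next to a preceding nasal.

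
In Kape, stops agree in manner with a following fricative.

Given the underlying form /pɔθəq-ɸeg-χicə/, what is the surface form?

[pɔθəχɸeɣχicə]

The rule targets /q/ (voiceless uvular stop), which sits before the trigger /ɸ/ (fricative).
The voiceless uvular fricative is [χ], so /q/ → [χ].
The same rule applies at the second boundary: /g/ → [ɣ] next to /χ/.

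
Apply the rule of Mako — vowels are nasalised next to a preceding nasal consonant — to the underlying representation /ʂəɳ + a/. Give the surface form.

/a/ sits next to the nasal /ɳ/ and is therefore nasalised to [ã].

[ʂəɳã]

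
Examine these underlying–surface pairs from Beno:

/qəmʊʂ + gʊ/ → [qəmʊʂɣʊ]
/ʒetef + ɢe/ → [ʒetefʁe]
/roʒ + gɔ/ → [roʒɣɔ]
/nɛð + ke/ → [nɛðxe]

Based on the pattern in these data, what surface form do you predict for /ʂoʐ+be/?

The data show progressive manner assimilation: /g/ → [ɣ] after /ʂ/; /ɢ/ → [ʁ] after /f/; /g/ → [ɣ] after /ʒ/; /k/ → [x] after /ð/. In each pair only manner changes, matching the preceding consonant, while place and voice stay constant.
The rule targets /b/ (voiced bilabial stop), which sits after the trigger /ʐ/ (fricative).
Changing only its manner to fricative gives [β] — the voiced bilabial fricative.

[ʂoʐβe]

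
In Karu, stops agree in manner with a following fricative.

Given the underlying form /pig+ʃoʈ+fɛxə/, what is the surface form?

[piɣʃoʂfɛxə]

/g/ is a voiced velar stop. The following trigger /ʃ/ is a fricative, so /g/ must become a fricative as well.
Changing only its manner to fricative gives [ɣ] — the voiced velar fricative.
At the second juncture, /ʈ/ likewise becomes [ʂ] adjacent to /f/.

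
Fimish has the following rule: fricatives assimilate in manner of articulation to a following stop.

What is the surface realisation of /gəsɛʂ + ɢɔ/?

/ʂ/ is a voiceless retroflex fricative. The following trigger /ɢ/ is a stop, so /ʂ/ must become a stop as well.
A voiceless retroflex stop is [ʈ], so the surface segment is [ʈ].

[gəsɛʈɢɔ]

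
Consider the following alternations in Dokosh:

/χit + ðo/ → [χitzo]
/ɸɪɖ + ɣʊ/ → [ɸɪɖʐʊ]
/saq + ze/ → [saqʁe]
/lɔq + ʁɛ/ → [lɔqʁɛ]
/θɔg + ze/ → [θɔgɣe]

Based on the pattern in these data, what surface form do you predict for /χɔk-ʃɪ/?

The data show progressive place assimilation: /ð/ → [z] after /t/; /ɣ/ → [ʐ] after /ɖ/; /z/ → [ʁ] after /q/; /z/ → [ɣ] after /g/. In each pair only place changes, matching the preceding consonant, while manner and voice stay constant.
No alternation appears in [lɔqʁɛ]: there the adjacent consonants already agree in place (/ʁ/ and /q/ are both uvular), so this form is consistent with the same rule.
The rule targets /ʃ/ (voiceless postalveolar fricative), which sits after the trigger /k/ (velar).
A voiceless velar fricative is [x], so the surface segment is [x].

[χɔkxɪ]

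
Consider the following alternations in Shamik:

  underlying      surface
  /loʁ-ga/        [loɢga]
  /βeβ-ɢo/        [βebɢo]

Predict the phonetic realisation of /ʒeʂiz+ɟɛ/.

The data show regressive manner assimilation: /ʁ/ → [ɢ] before /g/; /β/ → [b] before /ɢ/. In each pair only manner changes, matching the following consonant, while place and voice stay constant.
The rule targets /z/ (voiced alveolar fricative), which sits before the trigger /ɟ/ (stop).
The voiced alveolar stop is [d], so /z/ → [d].

[ʒeʂidɟɛ]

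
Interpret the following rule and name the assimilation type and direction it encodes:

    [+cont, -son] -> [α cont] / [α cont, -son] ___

The rule copies [cont] (continuancy) from the environment onto the target fricatives; since [±cont] encodes the stop/fricative manner contrast, the assimilating dimension is manner.
The conditioning segment sits to the left of the focus bar, meaning the trigger precedes the segment that changes — progressive assimilation.

progressive manner assimilation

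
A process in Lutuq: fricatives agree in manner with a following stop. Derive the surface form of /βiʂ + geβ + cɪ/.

[βiʈgebcɪ]

/ʂ/ is a voiceless retroflex fricative. The following trigger /g/ is a stop, so /ʂ/ must become a stop as well.
The voiceless retroflex stop is [ʈ], so /ʂ/ → [ʈ].
At the second juncture, /β/ likewise becomes [b] adjacent to /c/.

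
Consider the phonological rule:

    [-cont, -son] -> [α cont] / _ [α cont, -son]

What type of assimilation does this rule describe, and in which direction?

regressive manner assimilation

The shared variable α links the value of [cont] on the target to that of the neighbouring obstruent. [cont] distinguishes stops from fricatives — a manner-of-articulation feature — so this is manner assimilation.
Since the environment is written after the underscore, the trigger follows the target; the direction is regressive.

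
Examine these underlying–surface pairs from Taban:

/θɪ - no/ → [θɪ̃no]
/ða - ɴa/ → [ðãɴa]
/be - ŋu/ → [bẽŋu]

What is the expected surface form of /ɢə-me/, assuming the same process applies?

The data show regressive nasality assimilation (vowel nasalisation): /ɪ/ → [ɪ̃] before /n/; /a/ → [ã] before /ɴ/; /e/ → [ẽ] before /ŋ/ — a vowel is nasalised by an immediately following nasal consonant.
The vowel /ə/ is adjacent to the following nasal /m/, so it acquires [+nasal] and surfaces as [ə̃].

[ɢə̃me]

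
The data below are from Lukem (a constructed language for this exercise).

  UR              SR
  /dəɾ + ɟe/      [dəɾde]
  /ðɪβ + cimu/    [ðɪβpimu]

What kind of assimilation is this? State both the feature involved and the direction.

progressive place assimilation

The segment that alternates is /ɟ/, which surfaces as [d] when adjacent to /ɾ/.
The change palatal → alveolar matches the place of the preceding /ɾ/, identifying this as place assimilation.
Manner and voice are unchanged, so the assimilation is partial, not total.
Checking the remaining alternation: /c/ → [p] after /β/ (palatal → bilabial, matching bilabial) — only place changes, and always toward the preceding segment.
The trigger is the preceding segment, so the direction is progressive (perseverative).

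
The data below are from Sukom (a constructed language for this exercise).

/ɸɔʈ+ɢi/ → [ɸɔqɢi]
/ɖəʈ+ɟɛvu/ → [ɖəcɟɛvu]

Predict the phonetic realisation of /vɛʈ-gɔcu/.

[vɛkgɔcu]

The data show regressive place assimilation: /ʈ/ → [q] before /ɢ/; /ʈ/ → [c] before /ɟ/. In each pair only place changes, matching the following consonant, while manner and voice stay constant.
The rule targets /ʈ/ (voiceless retroflex stop), which sits before the trigger /g/ (velar).
A voiceless velar stop is [k], so the surface segment is [k].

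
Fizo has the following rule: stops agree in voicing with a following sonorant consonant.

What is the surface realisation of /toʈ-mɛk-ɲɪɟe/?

[toɖmɛgɲɪɟe]

The rule targets /ʈ/ (voiceless retroflex stop), which sits before the trigger /m/ (voiced).
Changing only its voicing to voiced gives [ɖ] — the voiced retroflex stop.
The same rule applies at the second boundary: /k/ → [g] next to /ɲ/.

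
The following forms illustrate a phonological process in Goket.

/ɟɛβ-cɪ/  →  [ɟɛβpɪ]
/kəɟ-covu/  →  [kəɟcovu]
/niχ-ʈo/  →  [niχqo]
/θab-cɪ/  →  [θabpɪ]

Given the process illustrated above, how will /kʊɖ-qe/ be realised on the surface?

[kʊɖʈe]

The data show progressive place assimilation: /c/ → [p] after /β/; /ʈ/ → [q] after /χ/; /c/ → [p] after /b/. In each pair only place changes, matching the preceding consonant, while manner and voice stay constant.
No alternation appears in [kəɟcovu]: there the adjacent consonants already agree in place (/c/ and /ɟ/ are both palatal), so this form is consistent with the same rule.
/q/ is a voiceless uvular stop. The preceding trigger /ɖ/ is retroflex, so /q/ must become retroflex as well.
Changing only its place to retroflex gives [ʈ] — the voiceless retroflex stop.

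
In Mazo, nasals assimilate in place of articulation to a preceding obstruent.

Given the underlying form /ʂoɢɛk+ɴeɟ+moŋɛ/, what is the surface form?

[ʂoɢɛkŋeɟɲoŋɛ]

/ɴ/ is a voiced uvular nasal. The preceding trigger /k/ is velar, so /ɴ/ must become velar as well.
Changing only its place to velar gives [ŋ] — the voiced velar nasal.
The same rule applies at the second boundary: /m/ → [ɲ] next to /ɟ/.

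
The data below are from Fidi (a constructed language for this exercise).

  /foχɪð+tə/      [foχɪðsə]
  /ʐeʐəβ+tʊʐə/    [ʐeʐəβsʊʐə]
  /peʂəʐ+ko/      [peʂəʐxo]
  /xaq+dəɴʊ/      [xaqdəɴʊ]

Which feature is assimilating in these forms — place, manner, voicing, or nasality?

The segment that alternates is /t/, which surfaces as [s] when adjacent to /ð/.
/t/ is a stop while /ð/ is a fricative; the output [s] is a fricative, matching the trigger — so the feature that spreads is manner.
Checking the remaining alternations: /t/ → [s] after /β/ (stop → fricative, matching a fricative); /k/ → [x] after /ʐ/ (stop → fricative, matching a fricative) — only manner changes, and always toward the preceding segment.
Nothing changes in [xaqdəɴʊ]: there the adjacent consonants already agree in manner (/d/ and /q/ are both stops), so this form is consistent with the same rule.

manner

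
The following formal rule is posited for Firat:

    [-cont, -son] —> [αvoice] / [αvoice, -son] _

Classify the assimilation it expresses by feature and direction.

progressive voicing assimilation

The shared variable α links the value of [voice] on the target to the same value on the neighbouring segment, so voicing is the feature that assimilates.
The conditioning segment sits to the left of the focus bar, meaning the trigger precedes the segment that changes — progressive assimilation.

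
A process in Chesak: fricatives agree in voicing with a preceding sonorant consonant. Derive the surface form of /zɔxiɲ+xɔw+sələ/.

[zɔxiɲɣɔwzələ]

The rule targets /x/ (voiceless velar fricative), which sits after the trigger /ɲ/ (voiced).
The voiced velar fricative is [ɣ], so /x/ → [ɣ].
At the second juncture, /s/ likewise becomes [z] adjacent to /w/.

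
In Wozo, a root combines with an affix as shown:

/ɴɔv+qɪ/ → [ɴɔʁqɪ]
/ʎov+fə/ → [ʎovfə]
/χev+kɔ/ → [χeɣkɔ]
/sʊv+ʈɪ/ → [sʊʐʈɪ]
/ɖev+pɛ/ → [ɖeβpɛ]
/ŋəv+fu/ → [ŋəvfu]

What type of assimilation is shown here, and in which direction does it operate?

Underlying /v/ is realised as [ʁ] next to /q/; /q/ itself does not change.
The change labiodental → uvular matches the place of the following /q/, identifying this as place assimilation.
Manner and voice are unchanged, so the assimilation is partial, not total.
Checking the remaining alternations: /v/ → [ɣ] before /k/ (labiodental → velar, matching velar); /v/ → [ʐ] before /ʈ/ (labiodental → retroflex, matching retroflex); /v/ → [β] before /p/ (labiodental → bilabial, matching bilabial) — only place changes, and always toward the following segment.
No alternation appears in [ʎovfə], [ŋəvfu]: there the adjacent consonants already agree in place (/v/ and /f/ are both labiodental; /v/ and /f/ are both labiodental), so these forms are consistent with the same rule.
The trigger is the following segment, so the direction is regressive (anticipatory).

regressive place assimilation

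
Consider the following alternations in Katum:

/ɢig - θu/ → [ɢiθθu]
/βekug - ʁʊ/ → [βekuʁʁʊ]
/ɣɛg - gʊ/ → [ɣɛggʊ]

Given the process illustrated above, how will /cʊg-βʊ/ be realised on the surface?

[cʊββʊ]

The data show regressive total assimilation (/g/ → [θ] before /θ/; /g/ → [ʁ] before /ʁ/): in every case the target segment becomes identical to its following neighbour, copying more than a single feature.
In [ɣɛggʊ] the two consonants at the boundary are already identical (/g/ + /g/), so the rule applies vacuously and nothing changes.
/g/ is the segment targeted by the rule; it sits immediately before /β/, so it assimilates completely and surfaces as [β].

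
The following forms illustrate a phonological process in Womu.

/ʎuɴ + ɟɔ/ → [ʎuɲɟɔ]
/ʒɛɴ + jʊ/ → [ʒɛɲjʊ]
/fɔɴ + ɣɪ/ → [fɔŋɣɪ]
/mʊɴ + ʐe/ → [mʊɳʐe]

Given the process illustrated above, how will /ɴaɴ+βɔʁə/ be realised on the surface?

[ɴamβɔʁə]

The data show regressive place assimilation: /ɴ/ → [ɲ] before /ɟ/; /ɴ/ → [ɲ] before /j/; /ɴ/ → [ŋ] before /ɣ/; /ɴ/ → [ɳ] before /ʐ/. In each pair only place changes, matching the following consonant, while manner and voice stay constant.
/ɴ/ is a voiced uvular nasal. The following trigger /β/ is bilabial, so /ɴ/ must become bilabial as well.
The voiced bilabial nasal is [m], so /ɴ/ → [m].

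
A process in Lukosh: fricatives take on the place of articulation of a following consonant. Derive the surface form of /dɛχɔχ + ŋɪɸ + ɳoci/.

The rule targets /χ/ (voiceless uvular fricative), which sits before the trigger /ŋ/ (velar).
The voiceless velar fricative is [x], so /χ/ → [x].
At the second juncture, /ɸ/ likewise becomes [ʂ] adjacent to /ɳ/.

[dɛχɔxŋɪʂɳoci]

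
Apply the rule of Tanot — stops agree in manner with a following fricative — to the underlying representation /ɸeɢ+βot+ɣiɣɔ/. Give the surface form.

/ɢ/ is a voiced uvular stop. The following trigger /β/ is a fricative, so /ɢ/ must become a fricative as well.
A voiced uvular fricative is [ʁ], so the surface segment is [ʁ].
The same rule applies at the second boundary: /t/ → [s] next to /ɣ/.

[ɸeʁβosɣiɣɔ]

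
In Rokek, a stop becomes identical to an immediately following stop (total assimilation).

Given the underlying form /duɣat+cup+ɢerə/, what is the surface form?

/t/ is the segment targeted by the rule; it sits immediately before /c/, so it assimilates completely and surfaces as [c].
At the second juncture, /p/ likewise becomes [ɢ] adjacent to /ɢ/.

[duɣaccuɢɢerə]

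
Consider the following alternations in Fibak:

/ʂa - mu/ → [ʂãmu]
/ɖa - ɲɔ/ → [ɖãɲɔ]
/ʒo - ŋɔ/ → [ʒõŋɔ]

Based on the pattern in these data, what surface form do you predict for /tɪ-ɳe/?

The data show regressive nasality assimilation (vowel nasalisation): /a/ → [ã] before /m/; /a/ → [ã] before /ɲ/; /o/ → [õ] before /ŋ/ — a vowel is nasalised by an immediately following nasal consonant.
The vowel /ɪ/ is adjacent to the following nasal /ɳ/, so it acquires [+nasal] and surfaces as [ɪ̃].

[tɪ̃ɳe]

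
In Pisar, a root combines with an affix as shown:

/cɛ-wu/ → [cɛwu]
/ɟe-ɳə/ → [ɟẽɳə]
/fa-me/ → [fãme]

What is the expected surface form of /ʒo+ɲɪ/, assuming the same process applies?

[ʒõɲɪ]

The data show regressive nasality assimilation (vowel nasalisation): /e/ → [ẽ] before /ɳ/; /a/ → [ã] before /m/ — a vowel is nasalised by an immediately following nasal consonant.
No change occurs in [cɛwu] because the vowel at the boundary is adjacent to an oral consonant, not a nasal (/ɛ/ next to /w/).
The vowel /o/ is adjacent to the following nasal /ɲ/, so it acquires [+nasal] and surfaces as [õ].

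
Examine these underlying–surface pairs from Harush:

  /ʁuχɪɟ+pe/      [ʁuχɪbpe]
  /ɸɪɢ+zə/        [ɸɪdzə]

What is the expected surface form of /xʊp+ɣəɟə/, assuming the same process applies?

The data show regressive place assimilation: /ɟ/ → [b] before /p/; /ɢ/ → [d] before /z/. In each pair only place changes, matching the following consonant, while manner and voice stay constant.
The rule targets /p/ (voiceless bilabial stop), which sits before the trigger /ɣ/ (velar).
A voiceless velar stop is [k], so the surface segment is [k].

[xʊkɣəɟə]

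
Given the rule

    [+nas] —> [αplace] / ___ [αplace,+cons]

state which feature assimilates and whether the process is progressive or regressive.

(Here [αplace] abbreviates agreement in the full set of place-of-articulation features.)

The rule copies the place features (abbreviated [place]) from the environment onto the target, so the assimilating feature is place.
The conditioning segment sits to the right of the focus bar, meaning the trigger follows the segment that changes — regressive assimilation.

regressive place assimilation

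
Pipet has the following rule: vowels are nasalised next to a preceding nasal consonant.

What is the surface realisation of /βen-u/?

The vowel /u/ is adjacent to the preceding nasal /n/, so it acquires [+nasal] and surfaces as [ũ].

[βenũ]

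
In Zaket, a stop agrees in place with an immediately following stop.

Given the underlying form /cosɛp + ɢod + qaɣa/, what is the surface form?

/p/ is a voiceless bilabial stop. The following trigger /ɢ/ is uvular, so /p/ must become uvular as well.
A voiceless uvular stop is [q], so the surface segment is [q].
The same rule applies at the second boundary: /d/ → [ɢ] next to /q/.

[cosɛqɢoɢqaɣa]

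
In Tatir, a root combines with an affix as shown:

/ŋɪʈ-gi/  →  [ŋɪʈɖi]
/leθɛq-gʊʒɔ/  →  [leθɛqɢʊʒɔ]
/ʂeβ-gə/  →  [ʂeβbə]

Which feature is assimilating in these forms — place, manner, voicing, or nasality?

place

Comparing underlying and surface forms, /g/ → [ɖ] is the alternation; the neighbouring /ʈ/ is constant.
/g/ is velar while /ʈ/ is retroflex; the output [ɖ] is retroflex, matching the trigger — so the feature that spreads is place.
Checking the remaining alternations: /g/ → [ɢ] after /q/ (velar → uvular, matching uvular); /g/ → [b] after /β/ (velar → bilabial, matching bilabial) — only place changes, and always toward the preceding segment.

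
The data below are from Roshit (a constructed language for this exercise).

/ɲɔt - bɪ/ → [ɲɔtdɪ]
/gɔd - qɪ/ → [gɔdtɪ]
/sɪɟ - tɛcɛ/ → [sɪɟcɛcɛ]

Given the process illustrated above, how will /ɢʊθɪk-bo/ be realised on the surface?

[ɢʊθɪkgo]

The data show progressive place assimilation: /b/ → [d] after /t/; /q/ → [t] after /d/; /t/ → [c] after /ɟ/. In each pair only place changes, matching the preceding consonant, while manner and voice stay constant.
The rule targets /b/ (voiced bilabial stop), which sits after the trigger /k/ (velar).
A voiced velar stop is [g], so the surface segment is [g].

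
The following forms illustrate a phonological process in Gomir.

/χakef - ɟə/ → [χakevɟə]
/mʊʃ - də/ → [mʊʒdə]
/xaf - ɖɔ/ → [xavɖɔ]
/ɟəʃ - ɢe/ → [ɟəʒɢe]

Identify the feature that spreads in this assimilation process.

Comparing underlying and surface forms, /f/ → [v] is the alternation; the neighbouring /ɟ/ is constant.
The change voiceless → voiced matches the voicing of the following /ɟ/, identifying this as voicing assimilation.
The other alternating forms pattern the same way: /ʃ/ → [ʒ] before /d/ (voiceless → voiced, matching voiced); /f/ → [v] before /ɖ/ (voiceless → voiced, matching voiced); /ʃ/ → [ʒ] before /ɢ/ (voiceless → voiced, matching voiced) — only voicing changes, and always toward the following segment.

voicing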